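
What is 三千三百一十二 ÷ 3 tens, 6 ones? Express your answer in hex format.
Convert 三千三百一十二 (Chinese numeral) → 3×1000 + 3×100 + 1×10 + 2 = 3312 (decimal)
Convert 3 tens, 6 ones (place-value notation) → 3×10 + 6 = 36 (decimal)
Compute 3312 ÷ 36 = 92
Convert 92 (decimal) → 92 = 5×16 + 12 → 0x5C (hexadecimal)
0x5C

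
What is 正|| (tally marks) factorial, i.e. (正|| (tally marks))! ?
Convert 正|| (tally marks) → 5 + 2 = 7 (decimal)
Compute 7! = 5040
5040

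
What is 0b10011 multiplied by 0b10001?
Convert 0b10011 (binary) → 16 + 2 + 1 = 19 (decimal)
Convert 0b10001 (binary) → 16 + 1 = 17 (decimal)
Compute 19 × 17 = 323
323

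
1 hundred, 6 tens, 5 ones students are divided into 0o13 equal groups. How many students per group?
Convert 1 hundred, 6 tens, 5 ones (place-value notation) → 1×100 + 6×10 + 5 = 165 (decimal)
Convert 0o13 (octal) → 1×8 + 3 = 11 (decimal)
Compute 165 ÷ 11 = 15
15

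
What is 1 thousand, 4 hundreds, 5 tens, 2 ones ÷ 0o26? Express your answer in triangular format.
Convert 1 thousand, 4 hundreds, 5 tens, 2 ones (place-value notation) → 1×1000 + 4×100 + 5×10 + 2 = 1452 (decimal)
Convert 0o26 (octal) → 2×8 + 6 = 22 (decimal)
Compute 1452 ÷ 22 = 66
Convert 66 (decimal) → 66 = 11×12/2 → the 11th triangular number (triangular index)
the 11th triangular number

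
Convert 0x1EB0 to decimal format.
Convert 0x1EB0 (hexadecimal) → 1×4096 + 14×256 + 11×16 = 7856 (decimal)
7856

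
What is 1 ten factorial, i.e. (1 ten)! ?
Convert 1 ten (place-value notation) → 1×10 = 10 (decimal)
Compute 10! = 3628800
3628800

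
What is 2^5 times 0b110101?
Convert 2^5 (power) → 32 (decimal)
Convert 0b110101 (binary) → 32 + 16 + 4 + 1 = 53 (decimal)
Compute 32 × 53 = 1696
1696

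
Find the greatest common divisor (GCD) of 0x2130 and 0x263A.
Convert 0x2130 (hexadecimal) → 2×4096 + 1×256 + 3×16 = 8496 (decimal)
Convert 0x263A (hexadecimal) → 2×4096 + 6×256 + 3×16 + 10 = 9786 (decimal)
Compute gcd(8496, 9786) = 6
6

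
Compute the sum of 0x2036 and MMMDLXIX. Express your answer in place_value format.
Convert 0x2036 (hexadecimal) → 2×4096 + 3×16 + 6 = 8246 (decimal)
Convert MMMDLXIX (Roman numeral) → 1000 + 1000 + 1000 + 500 + 50 + 10 + 9 = 3569 (decimal)
Compute 8246 + 3569 = 11815
Convert 11815 (decimal) → 11815 = 11×1000 + 8×100 + 1×10 + 5 → 11 thousands, 8 hundreds, 1 ten, 5 ones (place-value notation)
11 thousands, 8 hundreds, 1 ten, 5 ones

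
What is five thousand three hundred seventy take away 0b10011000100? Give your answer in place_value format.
Convert five thousand three hundred seventy (English words) → 5×1000 + 3×100 + 70 = 5370 (decimal)
Convert 0b10011000100 (binary) → 1024 + 128 + 64 + 4 = 1220 (decimal)
Compute 5370 - 1220 = 4150
Convert 4150 (decimal) → 4150 = 4×1000 + 1×100 + 5×10 → 4 thousands, 1 hundred, 5 tens (place-value notation)
4 thousands, 1 hundred, 5 tens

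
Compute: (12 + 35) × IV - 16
Convert IV (Roman numeral) → 4 (decimal)
Expression in decimal: (12 + 35) × 4 - 16
Parentheses first: 12 + 35 = 47
Multiply: 47 × 4 = 188
Subtract: 188 - 16 = 172
172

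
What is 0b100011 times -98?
Convert 0b100011 (binary) → 32 + 2 + 1 = 35 (decimal)
Compute 35 × -98 = -3430
-3430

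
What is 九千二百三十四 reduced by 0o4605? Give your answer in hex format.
Convert 九千二百三十四 (Chinese numeral) → 9×1000 + 2×100 + 3×10 + 4 = 9234 (decimal)
Convert 0o4605 (octal) → 4×512 + 6×64 + 5 = 2437 (decimal)
Compute 9234 - 2437 = 6797
Convert 6797 (decimal) → 6797 = 1×4096 + 10×256 + 8×16 + 13 → 0x1A8D (hexadecimal)
0x1A8D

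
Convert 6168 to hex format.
Convert 6168 (decimal) → 6168 = 1×4096 + 8×256 + 1×16 + 8 → 0x1818 (hexadecimal)
0x1818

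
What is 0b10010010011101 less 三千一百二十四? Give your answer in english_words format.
Convert 0b10010010011101 (binary) → 8192 + 1024 + 128 + 16 + 8 + 4 + 1 = 9373 (decimal)
Convert 三千一百二十四 (Chinese numeral) → 3×1000 + 1×100 + 2×10 + 4 = 3124 (decimal)
Compute 9373 - 3124 = 6249
Convert 6249 (decimal) → 6249 = 6×1000 + 2×100 + 49 → six thousand two hundred forty-nine (English words)
six thousand two hundred forty-nine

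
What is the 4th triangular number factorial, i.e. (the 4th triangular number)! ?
Convert the 4th triangular number (triangular index) → 4×5/2 = 10 (decimal)
Compute 10! = 3628800
3628800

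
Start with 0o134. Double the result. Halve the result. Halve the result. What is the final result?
Convert 0o134 (octal) → 1×64 + 3×8 + 4 = 92 (decimal)
Start: 92
92 × 2 = 184
184 ÷ 2 = 92
92 ÷ 2 = 46
46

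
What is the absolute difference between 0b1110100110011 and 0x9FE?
Convert 0b1110100110011 (binary) → 4096 + 2048 + 1024 + 256 + 32 + 16 + 2 + 1 = 7475 (decimal)
Convert 0x9FE (hexadecimal) → 9×256 + 15×16 + 14 = 2558 (decimal)
Compute |7475 - 2558| = 4917
4917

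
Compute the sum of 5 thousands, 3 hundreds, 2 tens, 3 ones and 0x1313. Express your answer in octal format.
Convert 5 thousands, 3 hundreds, 2 tens, 3 ones (place-value notation) → 5×1000 + 3×100 + 2×10 + 3 = 5323 (decimal)
Convert 0x1313 (hexadecimal) → 1×4096 + 3×256 + 1×16 + 3 = 4883 (decimal)
Compute 5323 + 4883 = 10206
Convert 10206 (decimal) → 10206 = 2×4096 + 3×512 + 7×64 + 3×8 + 6 → 0o23736 (octal)
0o23736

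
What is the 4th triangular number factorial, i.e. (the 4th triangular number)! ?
Convert the 4th triangular number (triangular index) → 4×5/2 = 10 (decimal)
Compute 10! = 3628800
3628800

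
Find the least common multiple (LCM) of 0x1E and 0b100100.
Convert 0x1E (hexadecimal) → 1×16 + 14 = 30 (decimal)
Convert 0b100100 (binary) → 32 + 4 = 36 (decimal)
Compute lcm(30, 36) = 180
180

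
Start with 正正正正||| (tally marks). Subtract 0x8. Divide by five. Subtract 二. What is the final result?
Convert 正正正正||| (tally marks) → 5 + 5 + 5 + 5 + 3 = 23 (decimal)
Start: 23
Convert 0x8 (hexadecimal) → 8 (decimal)
23 - 8 = 15
Convert five (English words) → 5 (decimal)
15 ÷ 5 = 3
Convert 二 (Chinese numeral) → 2 (decimal)
3 - 2 = 1
1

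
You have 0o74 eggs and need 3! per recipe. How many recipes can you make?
Convert 0o74 (octal) → 7×8 + 4 = 60 (decimal)
Convert 3! (factorial) → 6 (decimal)
Compute 60 ÷ 6 = 10
10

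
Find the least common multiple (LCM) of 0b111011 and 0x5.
Convert 0b111011 (binary) → 32 + 16 + 8 + 2 + 1 = 59 (decimal)
Convert 0x5 (hexadecimal) → 5 (decimal)
Compute lcm(59, 5) = 295
295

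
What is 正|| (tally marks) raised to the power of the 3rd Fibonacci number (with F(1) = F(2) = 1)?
Convert 正|| (tally marks) → 5 + 2 = 7 (decimal)
Convert the 3rd Fibonacci number (with F(1) = F(2) = 1) (Fibonacci index) → 1, 1, 2 → 2 (decimal)
Compute 7 ^ 2 = 49
49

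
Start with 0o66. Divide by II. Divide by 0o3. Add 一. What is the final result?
Convert 0o66 (octal) → 6×8 + 6 = 54 (decimal)
Start: 54
Convert II (Roman numeral) → 1 + 1 = 2 (decimal)
54 ÷ 2 = 27
Convert 0o3 (octal) → 3 (decimal)
27 ÷ 3 = 9
Convert 一 (Chinese numeral) → 1 (decimal)
9 + 1 = 10
10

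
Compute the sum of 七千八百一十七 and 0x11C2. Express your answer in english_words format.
Convert 七千八百一十七 (Chinese numeral) → 7×1000 + 8×100 + 1×10 + 7 = 7817 (decimal)
Convert 0x11C2 (hexadecimal) → 1×4096 + 1×256 + 12×16 + 2 = 4546 (decimal)
Compute 7817 + 4546 = 12363
Convert 12363 (decimal) → 12363 = 12×1000 + 3×100 + 63 → twelve thousand three hundred sixty-three (English words)
twelve thousand three hundred sixty-three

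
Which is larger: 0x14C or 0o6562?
Convert 0x14C (hexadecimal) → 1×256 + 4×16 + 12 = 332 (decimal)
Convert 0o6562 (octal) → 6×512 + 5×64 + 6×8 + 2 = 3442 (decimal)
Compare 332 vs 3442: larger = 3442
3442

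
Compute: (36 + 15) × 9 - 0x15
Convert 0x15 (hexadecimal) → 1×16 + 5 = 21 (decimal)
Expression in decimal: (36 + 15) × 9 - 21
Parentheses first: 36 + 15 = 51
Multiply: 51 × 9 = 459
Subtract: 459 - 21 = 438
438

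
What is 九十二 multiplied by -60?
Convert 九十二 (Chinese numeral) → 9×10 + 2 = 92 (decimal)
Compute 92 × -60 = -5520
-5520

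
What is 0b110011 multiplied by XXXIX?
Convert 0b110011 (binary) → 32 + 16 + 2 + 1 = 51 (decimal)
Convert XXXIX (Roman numeral) → 10 + 10 + 10 + 9 = 39 (decimal)
Compute 51 × 39 = 1989
1989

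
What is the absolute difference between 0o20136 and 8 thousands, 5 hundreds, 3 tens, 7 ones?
Convert 0o20136 (octal) → 2×4096 + 1×64 + 3×8 + 6 = 8286 (decimal)
Convert 8 thousands, 5 hundreds, 3 tens, 7 ones (place-value notation) → 8×1000 + 5×100 + 3×10 + 7 = 8537 (decimal)
Compute |8286 - 8537| = 251
251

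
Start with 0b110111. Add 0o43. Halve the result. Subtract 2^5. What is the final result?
Convert 0b110111 (binary) → 32 + 16 + 4 + 2 + 1 = 55 (decimal)
Start: 55
Convert 0o43 (octal) → 4×8 + 3 = 35 (decimal)
55 + 35 = 90
90 ÷ 2 = 45
Convert 2^5 (power) → 32 (decimal)
45 - 32 = 13
13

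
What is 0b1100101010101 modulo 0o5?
Convert 0b1100101010101 (binary) → 4096 + 2048 + 256 + 64 + 16 + 4 + 1 = 6485 (decimal)
Convert 0o5 (octal) → 5 (decimal)
Compute 6485 mod 5 = 0
0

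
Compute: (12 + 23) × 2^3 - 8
Convert 2^3 (power) → 8 (decimal)
Expression in decimal: (12 + 23) × 8 - 8
Parentheses first: 12 + 23 = 35
Multiply: 35 × 8 = 280
Subtract: 280 - 8 = 272
272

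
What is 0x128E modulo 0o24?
Convert 0x128E (hexadecimal) → 1×4096 + 2×256 + 8×16 + 14 = 4750 (decimal)
Convert 0o24 (octal) → 2×8 + 4 = 20 (decimal)
Compute 4750 mod 20 = 10
10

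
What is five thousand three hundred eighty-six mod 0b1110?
Convert five thousand three hundred eighty-six (English words) → 5×1000 + 3×100 + 86 = 5386 (decimal)
Convert 0b1110 (binary) → 8 + 4 + 2 = 14 (decimal)
Compute 5386 mod 14 = 10
10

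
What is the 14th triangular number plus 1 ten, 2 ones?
The 14th triangular number = 14×15/2 = 105
Convert 1 ten, 2 ones (place-value notation) → 1×10 + 2 = 12 (decimal)
Compute 105 + 12 = 117
117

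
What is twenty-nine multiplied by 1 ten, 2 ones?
Convert twenty-nine (English words) → 29 (decimal)
Convert 1 ten, 2 ones (place-value notation) → 1×10 + 2 = 12 (decimal)
Compute 29 × 12 = 348
348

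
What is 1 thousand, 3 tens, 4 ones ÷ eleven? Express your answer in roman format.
Convert 1 thousand, 3 tens, 4 ones (place-value notation) → 1×1000 + 3×10 + 4 = 1034 (decimal)
Convert eleven (English words) → 11 (decimal)
Compute 1034 ÷ 11 = 94
Convert 94 (decimal) → 94 = 90 + 4 → XCIV (Roman numeral)
XCIV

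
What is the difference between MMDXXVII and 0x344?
Convert MMDXXVII (Roman numeral) → 1000 + 1000 + 500 + 10 + 10 + 5 + 1 + 1 = 2527 (decimal)
Convert 0x344 (hexadecimal) → 3×256 + 4×16 + 4 = 836 (decimal)
Difference: |2527 - 836| = 1691
1691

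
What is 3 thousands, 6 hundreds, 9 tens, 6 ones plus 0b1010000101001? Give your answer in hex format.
Convert 3 thousands, 6 hundreds, 9 tens, 6 ones (place-value notation) → 3×1000 + 6×100 + 9×10 + 6 = 3696 (decimal)
Convert 0b1010000101001 (binary) → 4096 + 1024 + 32 + 8 + 1 = 5161 (decimal)
Compute 3696 + 5161 = 8857
Convert 8857 (decimal) → 8857 = 2×4096 + 2×256 + 9×16 + 9 → 0x2299 (hexadecimal)
0x2299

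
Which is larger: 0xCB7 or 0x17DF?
Convert 0xCB7 (hexadecimal) → 12×256 + 11×16 + 7 = 3255 (decimal)
Convert 0x17DF (hexadecimal) → 1×4096 + 7×256 + 13×16 + 15 = 6111 (decimal)
Compare 3255 vs 6111: larger = 6111
6111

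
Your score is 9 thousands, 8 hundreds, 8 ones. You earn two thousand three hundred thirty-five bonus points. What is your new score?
Convert 9 thousands, 8 hundreds, 8 ones (place-value notation) → 9×1000 + 8×100 + 8 = 9808 (decimal)
Convert two thousand three hundred thirty-five (English words) → 2×1000 + 3×100 + 35 = 2335 (decimal)
Compute 9808 + 2335 = 12143
12143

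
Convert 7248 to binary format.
Convert 7248 (decimal) → 7248 = 4096 + 2048 + 1024 + 64 + 16 → 0b1110001010000 (binary)
0b1110001010000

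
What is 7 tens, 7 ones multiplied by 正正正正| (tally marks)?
Convert 7 tens, 7 ones (place-value notation) → 7×10 + 7 = 77 (decimal)
Convert 正正正正| (tally marks) → 5 + 5 + 5 + 5 + 1 = 21 (decimal)
Compute 77 × 21 = 1617
1617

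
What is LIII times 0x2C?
Convert LIII (Roman numeral) → 50 + 1 + 1 + 1 = 53 (decimal)
Convert 0x2C (hexadecimal) → 2×16 + 12 = 44 (decimal)
Compute 53 × 44 = 2332
2332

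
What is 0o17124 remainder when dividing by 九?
Convert 0o17124 (octal) → 1×4096 + 7×512 + 1×64 + 2×8 + 4 = 7764 (decimal)
Convert 九 (Chinese numeral) → 9 (decimal)
Compute 7764 mod 9 = 6
6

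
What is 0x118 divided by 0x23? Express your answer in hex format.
Convert 0x118 (hexadecimal) → 1×256 + 1×16 + 8 = 280 (decimal)
Convert 0x23 (hexadecimal) → 2×16 + 3 = 35 (decimal)
Compute 280 ÷ 35 = 8
Convert 8 (decimal) → 0x8 (hexadecimal)
0x8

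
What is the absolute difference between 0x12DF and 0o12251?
Convert 0x12DF (hexadecimal) → 1×4096 + 2×256 + 13×16 + 15 = 4831 (decimal)
Convert 0o12251 (octal) → 1×4096 + 2×512 + 2×64 + 5×8 + 1 = 5289 (decimal)
Compute |4831 - 5289| = 458
458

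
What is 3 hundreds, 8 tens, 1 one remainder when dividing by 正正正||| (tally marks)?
Convert 3 hundreds, 8 tens, 1 one (place-value notation) → 3×100 + 8×10 + 1 = 381 (decimal)
Convert 正正正||| (tally marks) → 5 + 5 + 5 + 3 = 18 (decimal)
Compute 381 mod 18 = 3
3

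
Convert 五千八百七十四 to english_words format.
Convert 五千八百七十四 (Chinese numeral) → 5×1000 + 8×100 + 7×10 + 4 = 5874 (decimal)
Convert 5874 (decimal) → 5874 = 5×1000 + 8×100 + 74 → five thousand eight hundred seventy-four (English words)
five thousand eight hundred seventy-four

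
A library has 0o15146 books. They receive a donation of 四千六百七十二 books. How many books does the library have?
Convert 0o15146 (octal) → 1×4096 + 5×512 + 1×64 + 4×8 + 6 = 6758 (decimal)
Convert 四千六百七十二 (Chinese numeral) → 4×1000 + 6×100 + 7×10 + 2 = 4672 (decimal)
Compute 6758 + 4672 = 11430
11430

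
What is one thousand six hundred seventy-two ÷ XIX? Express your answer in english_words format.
Convert one thousand six hundred seventy-two (English words) → 1×1000 + 6×100 + 72 = 1672 (decimal)
Convert XIX (Roman numeral) → 10 + 9 = 19 (decimal)
Compute 1672 ÷ 19 = 88
Convert 88 (decimal) → eighty-eight (English words)
eighty-eight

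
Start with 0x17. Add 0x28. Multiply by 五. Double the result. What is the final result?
Convert 0x17 (hexadecimal) → 1×16 + 7 = 23 (decimal)
Start: 23
Convert 0x28 (hexadecimal) → 2×16 + 8 = 40 (decimal)
23 + 40 = 63
Convert 五 (Chinese numeral) → 5 (decimal)
63 × 5 = 315
315 × 2 = 630
630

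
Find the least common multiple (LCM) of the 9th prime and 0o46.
Convert the 9th prime (prime index) → 23 (decimal)
Convert 0o46 (octal) → 4×8 + 6 = 38 (decimal)
Compute lcm(23, 38) = 874
874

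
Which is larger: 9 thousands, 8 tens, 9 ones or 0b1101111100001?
Convert 9 thousands, 8 tens, 9 ones (place-value notation) → 9×1000 + 8×10 + 9 = 9089 (decimal)
Convert 0b1101111100001 (binary) → 4096 + 2048 + 512 + 256 + 128 + 64 + 32 + 1 = 7137 (decimal)
Compare 9089 vs 7137: larger = 9089
9089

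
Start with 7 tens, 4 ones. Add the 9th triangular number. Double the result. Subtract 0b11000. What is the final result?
Convert 7 tens, 4 ones (place-value notation) → 7×10 + 4 = 74 (decimal)
Start: 74
Convert the 9th triangular number (triangular index) → 9×10/2 = 45 (decimal)
74 + 45 = 119
119 × 2 = 238
Convert 0b11000 (binary) → 16 + 8 = 24 (decimal)
238 - 24 = 214
214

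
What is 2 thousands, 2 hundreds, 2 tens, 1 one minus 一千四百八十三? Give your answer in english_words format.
Convert 2 thousands, 2 hundreds, 2 tens, 1 one (place-value notation) → 2×1000 + 2×100 + 2×10 + 1 = 2221 (decimal)
Convert 一千四百八十三 (Chinese numeral) → 1×1000 + 4×100 + 8×10 + 3 = 1483 (decimal)
Compute 2221 - 1483 = 738
Convert 738 (decimal) → 738 = 7×100 + 38 → seven hundred thirty-eight (English words)
seven hundred thirty-eight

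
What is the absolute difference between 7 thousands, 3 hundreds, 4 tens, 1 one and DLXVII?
Convert 7 thousands, 3 hundreds, 4 tens, 1 one (place-value notation) → 7×1000 + 3×100 + 4×10 + 1 = 7341 (decimal)
Convert DLXVII (Roman numeral) → 500 + 50 + 10 + 5 + 1 + 1 = 567 (decimal)
Compute |7341 - 567| = 6774
6774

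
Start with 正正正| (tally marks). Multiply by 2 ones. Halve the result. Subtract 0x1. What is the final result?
Convert 正正正| (tally marks) → 5 + 5 + 5 + 1 = 16 (decimal)
Start: 16
Convert 2 ones (place-value notation) → 2 (decimal)
16 × 2 = 32
32 ÷ 2 = 16
Convert 0x1 (hexadecimal) → 1 (decimal)
16 - 1 = 15
15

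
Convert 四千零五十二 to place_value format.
Convert 四千零五十二 (Chinese numeral) → 4×1000 + 5×10 + 2 = 4052 (decimal)
Convert 4052 (decimal) → 4052 = 4×1000 + 5×10 + 2 → 4 thousands, 5 tens, 2 ones (place-value notation)
4 thousands, 5 tens, 2 ones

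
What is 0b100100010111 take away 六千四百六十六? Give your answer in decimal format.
Convert 0b100100010111 (binary) → 2048 + 256 + 16 + 4 + 2 + 1 = 2327 (decimal)
Convert 六千四百六十六 (Chinese numeral) → 6×1000 + 4×100 + 6×10 + 6 = 6466 (decimal)
Compute 2327 - 6466 = -4139
-4139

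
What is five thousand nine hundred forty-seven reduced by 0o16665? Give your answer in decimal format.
Convert five thousand nine hundred forty-seven (English words) → 5×1000 + 9×100 + 47 = 5947 (decimal)
Convert 0o16665 (octal) → 1×4096 + 6×512 + 6×64 + 6×8 + 5 = 7605 (decimal)
Compute 5947 - 7605 = -1658
-1658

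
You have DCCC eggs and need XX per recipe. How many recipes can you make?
Convert DCCC (Roman numeral) → 500 + 100 + 100 + 100 = 800 (decimal)
Convert XX (Roman numeral) → 10 + 10 = 20 (decimal)
Compute 800 ÷ 20 = 40
40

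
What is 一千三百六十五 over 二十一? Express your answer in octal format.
Convert 一千三百六十五 (Chinese numeral) → 1×1000 + 3×100 + 6×10 + 5 = 1365 (decimal)
Convert 二十一 (Chinese numeral) → 2×10 + 1 = 21 (decimal)
Compute 1365 ÷ 21 = 65
Convert 65 (decimal) → 65 = 1×64 + 1 → 0o101 (octal)
0o101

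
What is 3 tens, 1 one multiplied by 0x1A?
Convert 3 tens, 1 one (place-value notation) → 3×10 + 1 = 31 (decimal)
Convert 0x1A (hexadecimal) → 1×16 + 10 = 26 (decimal)
Compute 31 × 26 = 806
806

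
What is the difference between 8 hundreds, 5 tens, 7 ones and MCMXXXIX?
Convert 8 hundreds, 5 tens, 7 ones (place-value notation) → 8×100 + 5×10 + 7 = 857 (decimal)
Convert MCMXXXIX (Roman numeral) → 1000 + 900 + 10 + 10 + 10 + 9 = 1939 (decimal)
Difference: |857 - 1939| = 1082
1082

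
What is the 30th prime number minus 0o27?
The 30th prime number = 113
Convert 0o27 (octal) → 2×8 + 7 = 23 (decimal)
Compute 113 - 23 = 90
90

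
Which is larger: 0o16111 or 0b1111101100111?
Convert 0o16111 (octal) → 1×4096 + 6×512 + 1×64 + 1×8 + 1 = 7241 (decimal)
Convert 0b1111101100111 (binary) → 4096 + 2048 + 1024 + 512 + 256 + 64 + 32 + 4 + 2 + 1 = 8039 (decimal)
Compare 7241 vs 8039: larger = 8039
8039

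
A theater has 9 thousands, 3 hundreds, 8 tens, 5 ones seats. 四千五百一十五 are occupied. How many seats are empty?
Convert 9 thousands, 3 hundreds, 8 tens, 5 ones (place-value notation) → 9×1000 + 3×100 + 8×10 + 5 = 9385 (decimal)
Convert 四千五百一十五 (Chinese numeral) → 4×1000 + 5×100 + 1×10 + 5 = 4515 (decimal)
Compute 9385 - 4515 = 4870
4870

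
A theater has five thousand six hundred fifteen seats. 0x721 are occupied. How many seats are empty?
Convert five thousand six hundred fifteen (English words) → 5×1000 + 6×100 + 15 = 5615 (decimal)
Convert 0x721 (hexadecimal) → 7×256 + 2×16 + 1 = 1825 (decimal)
Compute 5615 - 1825 = 3790
3790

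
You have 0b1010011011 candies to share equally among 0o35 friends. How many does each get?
Convert 0b1010011011 (binary) → 512 + 128 + 16 + 8 + 2 + 1 = 667 (decimal)
Convert 0o35 (octal) → 3×8 + 5 = 29 (decimal)
Compute 667 ÷ 29 = 23
23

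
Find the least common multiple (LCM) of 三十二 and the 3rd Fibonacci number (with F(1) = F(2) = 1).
Convert 三十二 (Chinese numeral) → 3×10 + 2 = 32 (decimal)
Convert the 3rd Fibonacci number (with F(1) = F(2) = 1) (Fibonacci index) → 1, 1, 2 → 2 (decimal)
Compute lcm(32, 2) = 32
32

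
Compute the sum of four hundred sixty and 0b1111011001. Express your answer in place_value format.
Convert four hundred sixty (English words) → 4×100 + 60 = 460 (decimal)
Convert 0b1111011001 (binary) → 512 + 256 + 128 + 64 + 16 + 8 + 1 = 985 (decimal)
Compute 460 + 985 = 1445
Convert 1445 (decimal) → 1445 = 1×1000 + 4×100 + 4×10 + 5 → 1 thousand, 4 hundreds, 4 tens, 5 ones (place-value notation)
1 thousand, 4 hundreds, 4 tens, 5 ones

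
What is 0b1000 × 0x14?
Convert 0b1000 (binary) → 8 (decimal)
Convert 0x14 (hexadecimal) → 1×16 + 4 = 20 (decimal)
Compute 8 × 20 = 160
160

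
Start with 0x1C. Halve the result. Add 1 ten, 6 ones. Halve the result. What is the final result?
Convert 0x1C (hexadecimal) → 1×16 + 12 = 28 (decimal)
Start: 28
28 ÷ 2 = 14
Convert 1 ten, 6 ones (place-value notation) → 1×10 + 6 = 16 (decimal)
14 + 16 = 30
30 ÷ 2 = 15
15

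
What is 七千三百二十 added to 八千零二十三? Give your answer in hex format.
Convert 七千三百二十 (Chinese numeral) → 7×1000 + 3×100 + 2×10 = 7320 (decimal)
Convert 八千零二十三 (Chinese numeral) → 8×1000 + 2×10 + 3 = 8023 (decimal)
Compute 7320 + 8023 = 15343
Convert 15343 (decimal) → 15343 = 3×4096 + 11×256 + 14×16 + 15 → 0x3BEF (hexadecimal)
0x3BEF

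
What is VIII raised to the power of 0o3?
Convert VIII (Roman numeral) → 5 + 1 + 1 + 1 = 8 (decimal)
Convert 0o3 (octal) → 3 (decimal)
Compute 8 ^ 3 = 512
512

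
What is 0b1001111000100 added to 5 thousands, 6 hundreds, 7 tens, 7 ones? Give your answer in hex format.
Convert 0b1001111000100 (binary) → 4096 + 512 + 256 + 128 + 64 + 4 = 5060 (decimal)
Convert 5 thousands, 6 hundreds, 7 tens, 7 ones (place-value notation) → 5×1000 + 6×100 + 7×10 + 7 = 5677 (decimal)
Compute 5060 + 5677 = 10737
Convert 10737 (decimal) → 10737 = 2×4096 + 9×256 + 15×16 + 1 → 0x29F1 (hexadecimal)
0x29F1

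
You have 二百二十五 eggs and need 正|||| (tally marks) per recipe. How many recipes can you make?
Convert 二百二十五 (Chinese numeral) → 2×100 + 2×10 + 5 = 225 (decimal)
Convert 正|||| (tally marks) → 5 + 4 = 9 (decimal)
Compute 225 ÷ 9 = 25
25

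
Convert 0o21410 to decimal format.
Convert 0o21410 (octal) → 2×4096 + 1×512 + 4×64 + 1×8 = 8968 (decimal)
8968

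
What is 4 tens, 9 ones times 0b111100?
Convert 4 tens, 9 ones (place-value notation) → 4×10 + 9 = 49 (decimal)
Convert 0b111100 (binary) → 32 + 16 + 8 + 4 = 60 (decimal)
Compute 49 × 60 = 2940
2940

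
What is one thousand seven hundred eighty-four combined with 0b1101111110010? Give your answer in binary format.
Convert one thousand seven hundred eighty-four (English words) → 1×1000 + 7×100 + 84 = 1784 (decimal)
Convert 0b1101111110010 (binary) → 4096 + 2048 + 512 + 256 + 128 + 64 + 32 + 16 + 2 = 7154 (decimal)
Compute 1784 + 7154 = 8938
Convert 8938 (decimal) → 8938 = 8192 + 512 + 128 + 64 + 32 + 8 + 2 → 0b10001011101010 (binary)
0b10001011101010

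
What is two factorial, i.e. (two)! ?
Convert two (English words) → 2 (decimal)
Compute 2! = 2
2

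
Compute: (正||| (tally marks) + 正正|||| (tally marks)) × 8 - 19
Convert 正||| (tally marks) → 5 + 3 = 8 (decimal)
Convert 正正|||| (tally marks) → 5 + 5 + 4 = 14 (decimal)
Expression in decimal: (8 + 14) × 8 - 19
Parentheses first: 8 + 14 = 22
Multiply: 22 × 8 = 176
Subtract: 176 - 19 = 157
157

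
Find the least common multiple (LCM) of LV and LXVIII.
Convert LV (Roman numeral) → 50 + 5 = 55 (decimal)
Convert LXVIII (Roman numeral) → 50 + 10 + 5 + 1 + 1 + 1 = 68 (decimal)
Compute lcm(55, 68) = 3740
3740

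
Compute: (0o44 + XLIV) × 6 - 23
Convert 0o44 (octal) → 4×8 + 4 = 36 (decimal)
Convert XLIV (Roman numeral) → 40 + 4 = 44 (decimal)
Expression in decimal: (36 + 44) × 6 - 23
Parentheses first: 36 + 44 = 80
Multiply: 80 × 6 = 480
Subtract: 480 - 23 = 457
457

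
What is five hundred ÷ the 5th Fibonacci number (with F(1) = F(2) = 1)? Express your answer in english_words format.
Convert five hundred (English words) → 5×100 = 500 (decimal)
Convert the 5th Fibonacci number (with F(1) = F(2) = 1) (Fibonacci index) → 1, 1, 2, 3, 5 → 5 (decimal)
Compute 500 ÷ 5 = 100
Convert 100 (decimal) → 100 = 1×100 → one hundred (English words)
one hundred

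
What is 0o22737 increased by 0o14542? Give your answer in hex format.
Convert 0o22737 (octal) → 2×4096 + 2×512 + 7×64 + 3×8 + 7 = 9695 (decimal)
Convert 0o14542 (octal) → 1×4096 + 4×512 + 5×64 + 4×8 + 2 = 6498 (decimal)
Compute 9695 + 6498 = 16193
Convert 16193 (decimal) → 16193 = 3×4096 + 15×256 + 4×16 + 1 → 0x3F41 (hexadecimal)
0x3F41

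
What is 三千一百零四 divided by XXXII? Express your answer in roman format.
Convert 三千一百零四 (Chinese numeral) → 3×1000 + 1×100 + 4 = 3104 (decimal)
Convert XXXII (Roman numeral) → 10 + 10 + 10 + 1 + 1 = 32 (decimal)
Compute 3104 ÷ 32 = 97
Convert 97 (decimal) → 97 = 90 + 5 + 1 + 1 → XCVII (Roman numeral)
XCVII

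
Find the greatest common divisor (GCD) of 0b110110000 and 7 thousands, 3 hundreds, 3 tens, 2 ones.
Convert 0b110110000 (binary) → 256 + 128 + 32 + 16 = 432 (decimal)
Convert 7 thousands, 3 hundreds, 3 tens, 2 ones (place-value notation) → 7×1000 + 3×100 + 3×10 + 2 = 7332 (decimal)
Compute gcd(432, 7332) = 12
12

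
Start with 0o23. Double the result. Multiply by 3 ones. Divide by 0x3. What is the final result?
Convert 0o23 (octal) → 2×8 + 3 = 19 (decimal)
Start: 19
19 × 2 = 38
Convert 3 ones (place-value notation) → 3 (decimal)
38 × 3 = 114
Convert 0x3 (hexadecimal) → 3 (decimal)
114 ÷ 3 = 38
38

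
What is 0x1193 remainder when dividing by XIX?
Convert 0x1193 (hexadecimal) → 1×4096 + 1×256 + 9×16 + 3 = 4499 (decimal)
Convert XIX (Roman numeral) → 10 + 9 = 19 (decimal)
Compute 4499 mod 19 = 15
15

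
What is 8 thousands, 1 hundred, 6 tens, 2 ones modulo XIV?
Convert 8 thousands, 1 hundred, 6 tens, 2 ones (place-value notation) → 8×1000 + 1×100 + 6×10 + 2 = 8162 (decimal)
Convert XIV (Roman numeral) → 10 + 4 = 14 (decimal)
Compute 8162 mod 14 = 0
0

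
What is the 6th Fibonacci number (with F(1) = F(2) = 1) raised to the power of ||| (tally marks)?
Convert the 6th Fibonacci number (with F(1) = F(2) = 1) (Fibonacci index) → 1, 1, 2, 3, 5, 8 → 8 (decimal)
Convert ||| (tally marks) → 3 (decimal)
Compute 8 ^ 3 = 512
512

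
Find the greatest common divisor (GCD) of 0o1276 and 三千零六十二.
Convert 0o1276 (octal) → 1×512 + 2×64 + 7×8 + 6 = 702 (decimal)
Convert 三千零六十二 (Chinese numeral) → 3×1000 + 6×10 + 2 = 3062 (decimal)
Compute gcd(702, 3062) = 2
2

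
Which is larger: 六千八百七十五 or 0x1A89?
Convert 六千八百七十五 (Chinese numeral) → 6×1000 + 8×100 + 7×10 + 5 = 6875 (decimal)
Convert 0x1A89 (hexadecimal) → 1×4096 + 10×256 + 8×16 + 9 = 6793 (decimal)
Compare 6875 vs 6793: larger = 6875
6875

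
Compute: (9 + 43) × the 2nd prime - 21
Convert the 2nd prime (prime index) → 3 (decimal)
Expression in decimal: (9 + 43) × 3 - 21
Parentheses first: 9 + 43 = 52
Multiply: 52 × 3 = 156
Subtract: 156 - 21 = 135
135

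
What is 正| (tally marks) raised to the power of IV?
Convert 正| (tally marks) → 5 + 1 = 6 (decimal)
Convert IV (Roman numeral) → 4 (decimal)
Compute 6 ^ 4 = 1296
1296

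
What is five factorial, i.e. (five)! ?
Convert five (English words) → 5 (decimal)
Compute 5! = 120
120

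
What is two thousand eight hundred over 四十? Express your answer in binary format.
Convert two thousand eight hundred (English words) → 2×1000 + 8×100 = 2800 (decimal)
Convert 四十 (Chinese numeral) → 4×10 = 40 (decimal)
Compute 2800 ÷ 40 = 70
Convert 70 (decimal) → 70 = 64 + 4 + 2 → 0b1000110 (binary)
0b1000110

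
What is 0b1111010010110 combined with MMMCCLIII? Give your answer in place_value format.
Convert 0b1111010010110 (binary) → 4096 + 2048 + 1024 + 512 + 128 + 16 + 4 + 2 = 7830 (decimal)
Convert MMMCCLIII (Roman numeral) → 1000 + 1000 + 1000 + 100 + 100 + 50 + 1 + 1 + 1 = 3253 (decimal)
Compute 7830 + 3253 = 11083
Convert 11083 (decimal) → 11083 = 11×1000 + 8×10 + 3 → 11 thousands, 8 tens, 3 ones (place-value notation)
11 thousands, 8 tens, 3 ones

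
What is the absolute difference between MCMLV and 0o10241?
Convert MCMLV (Roman numeral) → 1000 + 900 + 50 + 5 = 1955 (decimal)
Convert 0o10241 (octal) → 1×4096 + 2×64 + 4×8 + 1 = 4257 (decimal)
Compute |1955 - 4257| = 2302
2302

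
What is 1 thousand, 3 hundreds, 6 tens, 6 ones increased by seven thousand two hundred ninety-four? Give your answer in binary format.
Convert 1 thousand, 3 hundreds, 6 tens, 6 ones (place-value notation) → 1×1000 + 3×100 + 6×10 + 6 = 1366 (decimal)
Convert seven thousand two hundred ninety-four (English words) → 7×1000 + 2×100 + 94 = 7294 (decimal)
Compute 1366 + 7294 = 8660
Convert 8660 (decimal) → 8660 = 8192 + 256 + 128 + 64 + 16 + 4 → 0b10000111010100 (binary)
0b10000111010100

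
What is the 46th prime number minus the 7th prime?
The 46th prime number = 199
Convert the 7th prime (prime index) → 17 (decimal)
Compute 199 - 17 = 182
182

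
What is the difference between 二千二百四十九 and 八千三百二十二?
Convert 二千二百四十九 (Chinese numeral) → 2×1000 + 2×100 + 4×10 + 9 = 2249 (decimal)
Convert 八千三百二十二 (Chinese numeral) → 8×1000 + 3×100 + 2×10 + 2 = 8322 (decimal)
Difference: |2249 - 8322| = 6073
6073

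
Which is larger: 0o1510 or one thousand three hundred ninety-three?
Convert 0o1510 (octal) → 1×512 + 5×64 + 1×8 = 840 (decimal)
Convert one thousand three hundred ninety-three (English words) → 1×1000 + 3×100 + 93 = 1393 (decimal)
Compare 840 vs 1393: larger = 1393
1393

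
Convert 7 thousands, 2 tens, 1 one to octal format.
Convert 7 thousands, 2 tens, 1 one (place-value notation) → 7×1000 + 2×10 + 1 = 7021 (decimal)
Convert 7021 (decimal) → 7021 = 1×4096 + 5×512 + 5×64 + 5×8 + 5 → 0o15555 (octal)
0o15555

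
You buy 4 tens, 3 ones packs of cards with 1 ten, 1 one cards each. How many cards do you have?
Convert 1 ten, 1 one (place-value notation) → 1×10 + 1 = 11 (decimal)
Convert 4 tens, 3 ones (place-value notation) → 4×10 + 3 = 43 (decimal)
Compute 11 × 43 = 473
473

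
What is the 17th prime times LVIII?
Convert the 17th prime (prime index) → 59 (decimal)
Convert LVIII (Roman numeral) → 50 + 5 + 1 + 1 + 1 = 58 (decimal)
Compute 59 × 58 = 3422
3422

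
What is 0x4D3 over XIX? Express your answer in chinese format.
Convert 0x4D3 (hexadecimal) → 4×256 + 13×16 + 3 = 1235 (decimal)
Convert XIX (Roman numeral) → 10 + 9 = 19 (decimal)
Compute 1235 ÷ 19 = 65
Convert 65 (decimal) → 65 = 6×10 + 5 → 六十五 (Chinese numeral)
六十五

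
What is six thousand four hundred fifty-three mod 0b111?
Convert six thousand four hundred fifty-three (English words) → 6×1000 + 4×100 + 53 = 6453 (decimal)
Convert 0b111 (binary) → 4 + 2 + 1 = 7 (decimal)
Compute 6453 mod 7 = 6
6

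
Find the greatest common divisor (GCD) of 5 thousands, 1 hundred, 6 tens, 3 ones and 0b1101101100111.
Convert 5 thousands, 1 hundred, 6 tens, 3 ones (place-value notation) → 5×1000 + 1×100 + 6×10 + 3 = 5163 (decimal)
Convert 0b1101101100111 (binary) → 4096 + 2048 + 512 + 256 + 64 + 32 + 4 + 2 + 1 = 7015 (decimal)
Compute gcd(5163, 7015) = 1
1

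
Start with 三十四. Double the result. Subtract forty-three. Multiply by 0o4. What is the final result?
Convert 三十四 (Chinese numeral) → 3×10 + 4 = 34 (decimal)
Start: 34
34 × 2 = 68
Convert forty-three (English words) → 43 (decimal)
68 - 43 = 25
Convert 0o4 (octal) → 4 (decimal)
25 × 4 = 100
100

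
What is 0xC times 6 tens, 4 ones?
Convert 0xC (hexadecimal) → 12 (decimal)
Convert 6 tens, 4 ones (place-value notation) → 6×10 + 4 = 64 (decimal)
Compute 12 × 64 = 768
768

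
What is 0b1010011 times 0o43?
Convert 0b1010011 (binary) → 64 + 16 + 2 + 1 = 83 (decimal)
Convert 0o43 (octal) → 4×8 + 3 = 35 (decimal)
Compute 83 × 35 = 2905
2905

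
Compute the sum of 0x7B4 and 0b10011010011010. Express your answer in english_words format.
Convert 0x7B4 (hexadecimal) → 7×256 + 11×16 + 4 = 1972 (decimal)
Convert 0b10011010011010 (binary) → 8192 + 1024 + 512 + 128 + 16 + 8 + 2 = 9882 (decimal)
Compute 1972 + 9882 = 11854
Convert 11854 (decimal) → 11854 = 11×1000 + 8×100 + 54 → eleven thousand eight hundred fifty-four (English words)
eleven thousand eight hundred fifty-four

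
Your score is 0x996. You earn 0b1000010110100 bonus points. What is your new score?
Convert 0x996 (hexadecimal) → 9×256 + 9×16 + 6 = 2454 (decimal)
Convert 0b1000010110100 (binary) → 4096 + 128 + 32 + 16 + 4 = 4276 (decimal)
Compute 2454 + 4276 = 6730
6730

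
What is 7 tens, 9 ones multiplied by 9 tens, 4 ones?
Convert 7 tens, 9 ones (place-value notation) → 7×10 + 9 = 79 (decimal)
Convert 9 tens, 4 ones (place-value notation) → 9×10 + 4 = 94 (decimal)
Compute 79 × 94 = 7426
7426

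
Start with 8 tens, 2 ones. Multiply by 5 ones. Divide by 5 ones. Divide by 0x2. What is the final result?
Convert 8 tens, 2 ones (place-value notation) → 8×10 + 2 = 82 (decimal)
Start: 82
Convert 5 ones (place-value notation) → 5 (decimal)
82 × 5 = 410
Convert 5 ones (place-value notation) → 5 (decimal)
410 ÷ 5 = 82
Convert 0x2 (hexadecimal) → 2 (decimal)
82 ÷ 2 = 41
41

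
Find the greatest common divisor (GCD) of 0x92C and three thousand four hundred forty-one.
Convert 0x92C (hexadecimal) → 9×256 + 2×16 + 12 = 2348 (decimal)
Convert three thousand four hundred forty-one (English words) → 3×1000 + 4×100 + 41 = 3441 (decimal)
Compute gcd(2348, 3441) = 1
1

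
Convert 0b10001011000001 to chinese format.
Convert 0b10001011000001 (binary) → 8192 + 512 + 128 + 64 + 1 = 8897 (decimal)
Convert 8897 (decimal) → 8897 = 8×1000 + 8×100 + 9×10 + 7 → 八千八百九十七 (Chinese numeral)
八千八百九十七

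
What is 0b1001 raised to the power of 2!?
Convert 0b1001 (binary) → 8 + 1 = 9 (decimal)
Convert 2! (factorial) → 2 (decimal)
Compute 9 ^ 2 = 81
81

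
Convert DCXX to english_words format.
Convert DCXX (Roman numeral) → 500 + 100 + 10 + 10 = 620 (decimal)
Convert 620 (decimal) → 620 = 6×100 + 20 → six hundred twenty (English words)
six hundred twenty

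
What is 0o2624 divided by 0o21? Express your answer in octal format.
Convert 0o2624 (octal) → 2×512 + 6×64 + 2×8 + 4 = 1428 (decimal)
Convert 0o21 (octal) → 2×8 + 1 = 17 (decimal)
Compute 1428 ÷ 17 = 84
Convert 84 (decimal) → 84 = 1×64 + 2×8 + 4 → 0o124 (octal)
0o124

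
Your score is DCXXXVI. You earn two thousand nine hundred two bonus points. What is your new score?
Convert DCXXXVI (Roman numeral) → 500 + 100 + 10 + 10 + 10 + 5 + 1 = 636 (decimal)
Convert two thousand nine hundred two (English words) → 2×1000 + 9×100 + 2 = 2902 (decimal)
Compute 636 + 2902 = 3538
3538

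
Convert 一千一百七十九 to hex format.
Convert 一千一百七十九 (Chinese numeral) → 1×1000 + 1×100 + 7×10 + 9 = 1179 (decimal)
Convert 1179 (decimal) → 1179 = 4×256 + 9×16 + 11 → 0x49B (hexadecimal)
0x49B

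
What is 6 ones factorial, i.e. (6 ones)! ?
Convert 6 ones (place-value notation) → 6 (decimal)
Compute 6! = 720
720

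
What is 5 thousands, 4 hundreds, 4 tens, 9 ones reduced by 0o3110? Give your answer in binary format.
Convert 5 thousands, 4 hundreds, 4 tens, 9 ones (place-value notation) → 5×1000 + 4×100 + 4×10 + 9 = 5449 (decimal)
Convert 0o3110 (octal) → 3×512 + 1×64 + 1×8 = 1608 (decimal)
Compute 5449 - 1608 = 3841
Convert 3841 (decimal) → 3841 = 2048 + 1024 + 512 + 256 + 1 → 0b111100000001 (binary)
0b111100000001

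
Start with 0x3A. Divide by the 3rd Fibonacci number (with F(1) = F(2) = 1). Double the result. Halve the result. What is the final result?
Convert 0x3A (hexadecimal) → 3×16 + 10 = 58 (decimal)
Start: 58
Convert the 3rd Fibonacci number (with F(1) = F(2) = 1) (Fibonacci index) → 1, 1, 2 → 2 (decimal)
58 ÷ 2 = 29
29 × 2 = 58
58 ÷ 2 = 29
29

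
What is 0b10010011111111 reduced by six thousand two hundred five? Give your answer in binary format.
Convert 0b10010011111111 (binary) → 8192 + 1024 + 128 + 64 + 32 + 16 + 8 + 4 + 2 + 1 = 9471 (decimal)
Convert six thousand two hundred five (English words) → 6×1000 + 2×100 + 5 = 6205 (decimal)
Compute 9471 - 6205 = 3266
Convert 3266 (decimal) → 3266 = 2048 + 1024 + 128 + 64 + 2 → 0b110011000010 (binary)
0b110011000010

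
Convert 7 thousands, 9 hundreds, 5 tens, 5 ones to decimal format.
Convert 7 thousands, 9 hundreds, 5 tens, 5 ones (place-value notation) → 7×1000 + 9×100 + 5×10 + 5 = 7955 (decimal)
7955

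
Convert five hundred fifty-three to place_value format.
Convert five hundred fifty-three (English words) → 5×100 + 53 = 553 (decimal)
Convert 553 (decimal) → 553 = 5×100 + 5×10 + 3 → 5 hundreds, 5 tens, 3 ones (place-value notation)
5 hundreds, 5 tens, 3 ones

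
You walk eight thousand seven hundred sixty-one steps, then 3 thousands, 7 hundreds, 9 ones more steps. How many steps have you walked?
Convert eight thousand seven hundred sixty-one (English words) → 8×1000 + 7×100 + 61 = 8761 (decimal)
Convert 3 thousands, 7 hundreds, 9 ones (place-value notation) → 3×1000 + 7×100 + 9 = 3709 (decimal)
Compute 8761 + 3709 = 12470
12470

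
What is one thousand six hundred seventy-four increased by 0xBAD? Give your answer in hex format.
Convert one thousand six hundred seventy-four (English words) → 1×1000 + 6×100 + 74 = 1674 (decimal)
Convert 0xBAD (hexadecimal) → 11×256 + 10×16 + 13 = 2989 (decimal)
Compute 1674 + 2989 = 4663
Convert 4663 (decimal) → 4663 = 1×4096 + 2×256 + 3×16 + 7 → 0x1237 (hexadecimal)
0x1237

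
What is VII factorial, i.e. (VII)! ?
Convert VII (Roman numeral) → 5 + 1 + 1 = 7 (decimal)
Compute 7! = 5040
5040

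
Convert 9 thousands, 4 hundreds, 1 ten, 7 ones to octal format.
Convert 9 thousands, 4 hundreds, 1 ten, 7 ones (place-value notation) → 9×1000 + 4×100 + 1×10 + 7 = 9417 (decimal)
Convert 9417 (decimal) → 9417 = 2×4096 + 2×512 + 3×64 + 1×8 + 1 → 0o22311 (octal)
0o22311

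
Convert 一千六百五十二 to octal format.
Convert 一千六百五十二 (Chinese numeral) → 1×1000 + 6×100 + 5×10 + 2 = 1652 (decimal)
Convert 1652 (decimal) → 1652 = 3×512 + 1×64 + 6×8 + 4 → 0o3164 (octal)
0o3164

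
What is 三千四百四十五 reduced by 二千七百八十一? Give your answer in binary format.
Convert 三千四百四十五 (Chinese numeral) → 3×1000 + 4×100 + 4×10 + 5 = 3445 (decimal)
Convert 二千七百八十一 (Chinese numeral) → 2×1000 + 7×100 + 8×10 + 1 = 2781 (decimal)
Compute 3445 - 2781 = 664
Convert 664 (decimal) → 664 = 512 + 128 + 16 + 8 → 0b1010011000 (binary)
0b1010011000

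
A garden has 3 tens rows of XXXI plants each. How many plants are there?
Convert XXXI (Roman numeral) → 10 + 10 + 10 + 1 = 31 (decimal)
Convert 3 tens (place-value notation) → 3×10 = 30 (decimal)
Compute 31 × 30 = 930
930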